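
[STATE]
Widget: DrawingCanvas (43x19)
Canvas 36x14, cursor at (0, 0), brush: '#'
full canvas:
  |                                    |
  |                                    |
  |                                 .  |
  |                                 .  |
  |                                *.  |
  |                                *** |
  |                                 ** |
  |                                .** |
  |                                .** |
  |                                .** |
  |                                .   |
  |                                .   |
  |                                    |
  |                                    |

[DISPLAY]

+                                          
                                           
                                 .         
                                 .         
                                *.         
                                ***        
                                 **        
                                .**        
                                .**        
                                .**        
                                .          
                                .          
                                           
                                           
                                           
                                           
                                           
                                           
                                           


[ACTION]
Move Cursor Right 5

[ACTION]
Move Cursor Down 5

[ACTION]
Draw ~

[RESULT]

                                           
                                           
                                 .         
                                 .         
                                *.         
     ~                          ***        
                                 **        
                                .**        
                                .**        
                                .**        
                                .          
                                .          
                                           
                                           
                                           
                                           
                                           
                                           
                                           


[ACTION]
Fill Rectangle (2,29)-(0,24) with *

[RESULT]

                        ******             
                        ******             
                        ******   .         
                                 .         
                                *.         
     ~                          ***        
                                 **        
                                .**        
                                .**        
                                .**        
                                .          
                                .          
                                           
                                           
                                           
                                           
                                           
                                           
                                           


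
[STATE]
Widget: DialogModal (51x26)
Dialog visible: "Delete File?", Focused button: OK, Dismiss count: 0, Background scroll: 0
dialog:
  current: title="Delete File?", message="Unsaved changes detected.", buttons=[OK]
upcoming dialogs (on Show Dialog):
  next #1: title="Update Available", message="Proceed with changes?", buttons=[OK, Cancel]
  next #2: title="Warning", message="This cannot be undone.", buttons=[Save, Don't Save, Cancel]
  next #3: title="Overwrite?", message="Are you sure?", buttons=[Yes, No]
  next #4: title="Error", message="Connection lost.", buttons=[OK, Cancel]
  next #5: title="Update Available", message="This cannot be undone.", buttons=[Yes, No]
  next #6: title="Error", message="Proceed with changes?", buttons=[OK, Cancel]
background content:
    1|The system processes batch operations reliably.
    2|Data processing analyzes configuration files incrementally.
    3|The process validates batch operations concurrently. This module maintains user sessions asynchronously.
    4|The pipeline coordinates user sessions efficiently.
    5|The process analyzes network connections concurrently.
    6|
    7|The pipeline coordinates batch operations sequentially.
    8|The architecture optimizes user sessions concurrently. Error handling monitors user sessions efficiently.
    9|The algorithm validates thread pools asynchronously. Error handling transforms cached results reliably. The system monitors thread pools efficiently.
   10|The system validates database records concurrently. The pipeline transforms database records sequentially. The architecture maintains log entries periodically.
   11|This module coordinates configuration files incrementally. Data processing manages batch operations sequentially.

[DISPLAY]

The system processes batch operations reliably.    
Data processing analyzes configuration files increm
The process validates batch operations concurrently
The pipeline coordinates user sessions efficiently.
The process analyzes network connections concurrent
                                                   
The pipeline coordinates batch operations sequentia
The architecture optimizes user sessions concurrent
The algorithm validates thread pools asynchronously
The system validates database records concurrently.
This module┌───────────────────────────┐les increme
           │        Delete File?       │           
           │ Unsaved changes detected. │           
           │            [OK]           │           
           └───────────────────────────┘           
                                                   
                                                   
                                                   
                                                   
                                                   
                                                   
                                                   
                                                   
                                                   
                                                   
                                                   


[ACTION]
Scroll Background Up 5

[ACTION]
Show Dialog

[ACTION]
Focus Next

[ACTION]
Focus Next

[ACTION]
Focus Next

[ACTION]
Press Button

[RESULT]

The system processes batch operations reliably.    
Data processing analyzes configuration files increm
The process validates batch operations concurrently
The pipeline coordinates user sessions efficiently.
The process analyzes network connections concurrent
                                                   
The pipeline coordinates batch operations sequentia
The architecture optimizes user sessions concurrent
The algorithm validates thread pools asynchronously
The system validates database records concurrently.
This module coordinates configuration files increme
                                                   
                                                   
                                                   
                                                   
                                                   
                                                   
                                                   
                                                   
                                                   
                                                   
                                                   
                                                   
                                                   
                                                   
                                                   


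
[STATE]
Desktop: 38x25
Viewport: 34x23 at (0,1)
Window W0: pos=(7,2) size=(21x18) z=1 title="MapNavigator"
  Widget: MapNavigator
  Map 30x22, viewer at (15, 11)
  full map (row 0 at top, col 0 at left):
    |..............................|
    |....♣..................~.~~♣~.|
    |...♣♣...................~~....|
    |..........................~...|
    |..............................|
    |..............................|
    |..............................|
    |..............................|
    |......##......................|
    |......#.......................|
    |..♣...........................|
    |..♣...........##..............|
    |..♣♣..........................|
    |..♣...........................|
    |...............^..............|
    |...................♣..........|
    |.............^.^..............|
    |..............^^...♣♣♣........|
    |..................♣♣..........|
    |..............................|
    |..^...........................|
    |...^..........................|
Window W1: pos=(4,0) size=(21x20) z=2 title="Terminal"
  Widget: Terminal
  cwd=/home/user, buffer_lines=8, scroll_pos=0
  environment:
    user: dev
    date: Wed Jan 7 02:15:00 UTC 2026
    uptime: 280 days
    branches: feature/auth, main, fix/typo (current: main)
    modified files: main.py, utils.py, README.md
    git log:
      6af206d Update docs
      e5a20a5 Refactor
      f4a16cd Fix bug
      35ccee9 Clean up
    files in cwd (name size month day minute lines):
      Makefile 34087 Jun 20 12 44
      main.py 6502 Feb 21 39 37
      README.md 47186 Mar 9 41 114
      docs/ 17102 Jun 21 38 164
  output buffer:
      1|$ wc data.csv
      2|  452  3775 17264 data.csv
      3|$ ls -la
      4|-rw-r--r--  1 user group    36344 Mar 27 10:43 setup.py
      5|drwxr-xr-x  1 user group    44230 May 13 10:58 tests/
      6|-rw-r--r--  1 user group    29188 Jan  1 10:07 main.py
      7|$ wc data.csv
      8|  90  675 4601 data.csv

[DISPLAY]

    ┃ Terminal          ┃         
    ┠───────────────────┨━━┓      
    ┃$ wc data.csv      ┃  ┃      
    ┃  452  3775 17264 d┃──┨      
    ┃$ ls -la           ┃..┃      
    ┃-rw-r--r--  1 user ┃..┃      
    ┃drwxr-xr-x  1 user ┃..┃      
    ┃-rw-r--r--  1 user ┃..┃      
    ┃$ wc data.csv      ┃..┃      
    ┃  90  675 4601 data┃..┃      
    ┃$ █                ┃..┃      
    ┃                   ┃..┃      
    ┃                   ┃..┃      
    ┃                   ┃..┃      
    ┃                   ┃..┃      
    ┃                   ┃..┃      
    ┃                   ┃..┃      
    ┃                   ┃..┃      
    ┗━━━━━━━━━━━━━━━━━━━┛━━┛      
                                  
                                  
                                  
                                  


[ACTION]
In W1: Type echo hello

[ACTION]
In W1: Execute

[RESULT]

    ┃ Terminal          ┃         
    ┠───────────────────┨━━┓      
    ┃$ wc data.csv      ┃  ┃      
    ┃  452  3775 17264 d┃──┨      
    ┃$ ls -la           ┃..┃      
    ┃-rw-r--r--  1 user ┃..┃      
    ┃drwxr-xr-x  1 user ┃..┃      
    ┃-rw-r--r--  1 user ┃..┃      
    ┃$ wc data.csv      ┃..┃      
    ┃  90  675 4601 data┃..┃      
    ┃$ echo hello       ┃..┃      
    ┃hello              ┃..┃      
    ┃$ █                ┃..┃      
    ┃                   ┃..┃      
    ┃                   ┃..┃      
    ┃                   ┃..┃      
    ┃                   ┃..┃      
    ┃                   ┃..┃      
    ┗━━━━━━━━━━━━━━━━━━━┛━━┛      
                                  
                                  
                                  
                                  


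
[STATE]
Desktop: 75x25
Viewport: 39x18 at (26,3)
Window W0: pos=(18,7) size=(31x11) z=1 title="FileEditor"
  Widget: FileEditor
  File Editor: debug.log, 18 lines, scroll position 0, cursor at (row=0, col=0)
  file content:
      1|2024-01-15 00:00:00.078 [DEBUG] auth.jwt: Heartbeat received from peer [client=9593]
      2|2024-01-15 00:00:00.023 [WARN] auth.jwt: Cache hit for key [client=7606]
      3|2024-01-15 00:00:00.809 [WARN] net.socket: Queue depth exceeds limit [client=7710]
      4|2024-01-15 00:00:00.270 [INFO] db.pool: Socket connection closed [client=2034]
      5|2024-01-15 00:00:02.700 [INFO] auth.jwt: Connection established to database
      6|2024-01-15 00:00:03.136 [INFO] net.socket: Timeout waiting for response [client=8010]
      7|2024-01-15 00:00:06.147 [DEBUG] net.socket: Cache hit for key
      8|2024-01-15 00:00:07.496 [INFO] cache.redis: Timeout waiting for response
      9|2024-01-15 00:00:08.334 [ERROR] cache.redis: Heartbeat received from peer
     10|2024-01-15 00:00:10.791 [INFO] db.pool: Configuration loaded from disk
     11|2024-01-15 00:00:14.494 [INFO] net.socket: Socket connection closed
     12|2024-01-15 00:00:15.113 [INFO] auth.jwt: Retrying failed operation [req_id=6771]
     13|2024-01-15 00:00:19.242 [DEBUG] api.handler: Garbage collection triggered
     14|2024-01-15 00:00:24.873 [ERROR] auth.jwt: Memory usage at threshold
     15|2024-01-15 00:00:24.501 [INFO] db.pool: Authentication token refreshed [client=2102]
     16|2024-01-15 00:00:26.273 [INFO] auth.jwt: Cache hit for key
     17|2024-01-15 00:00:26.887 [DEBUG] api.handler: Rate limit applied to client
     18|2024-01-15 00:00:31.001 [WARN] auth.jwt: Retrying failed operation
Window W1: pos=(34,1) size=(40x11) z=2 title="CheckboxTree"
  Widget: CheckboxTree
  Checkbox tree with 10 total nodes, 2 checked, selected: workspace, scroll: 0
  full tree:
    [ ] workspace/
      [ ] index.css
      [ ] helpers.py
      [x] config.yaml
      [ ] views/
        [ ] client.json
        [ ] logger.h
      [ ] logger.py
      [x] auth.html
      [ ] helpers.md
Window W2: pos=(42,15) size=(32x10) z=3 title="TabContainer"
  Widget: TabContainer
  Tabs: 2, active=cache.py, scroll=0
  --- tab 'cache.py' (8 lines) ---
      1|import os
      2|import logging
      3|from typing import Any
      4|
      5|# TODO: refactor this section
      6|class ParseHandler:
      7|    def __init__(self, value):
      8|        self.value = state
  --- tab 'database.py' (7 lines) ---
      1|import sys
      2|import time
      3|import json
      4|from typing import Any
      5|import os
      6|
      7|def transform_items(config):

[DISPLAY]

        ┠──────────────────────────────
        ┃>[-] workspace/               
        ┃   [ ] index.css              
        ┃   [ ] helpers.py             
━━━━━━━━┃   [x] config.yaml            
itor    ┃   [ ] views/                 
────────┃     [ ] client.json          
-15 00:0┃     [ ] logger.h             
-15 00:0┗━━━━━━━━━━━━━━━━━━━━━━━━━━━━━━
-15 00:00:00.809 [WAR░┃                
-15 00:00:00.270 [INF░┃                
-15 00:00:02.700 [INF░┃                
-15 00:00:03.136┏━━━━━━━━━━━━━━━━━━━━━━
-15 00:00:06.147┃ TabContainer         
━━━━━━━━━━━━━━━━┠──────────────────────
                ┃[cache.py]│ database.p
                ┃──────────────────────
                ┃import os             


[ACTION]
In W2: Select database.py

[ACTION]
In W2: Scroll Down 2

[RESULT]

        ┠──────────────────────────────
        ┃>[-] workspace/               
        ┃   [ ] index.css              
        ┃   [ ] helpers.py             
━━━━━━━━┃   [x] config.yaml            
itor    ┃   [ ] views/                 
────────┃     [ ] client.json          
-15 00:0┃     [ ] logger.h             
-15 00:0┗━━━━━━━━━━━━━━━━━━━━━━━━━━━━━━
-15 00:00:00.809 [WAR░┃                
-15 00:00:00.270 [INF░┃                
-15 00:00:02.700 [INF░┃                
-15 00:00:03.136┏━━━━━━━━━━━━━━━━━━━━━━
-15 00:00:06.147┃ TabContainer         
━━━━━━━━━━━━━━━━┠──────────────────────
                ┃ cache.py │[database.p
                ┃──────────────────────
                ┃import json           


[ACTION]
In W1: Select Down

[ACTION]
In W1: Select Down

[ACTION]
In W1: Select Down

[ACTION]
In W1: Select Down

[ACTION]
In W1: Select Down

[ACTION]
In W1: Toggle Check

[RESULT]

        ┠──────────────────────────────
        ┃ [-] workspace/               
        ┃   [ ] index.css              
        ┃   [ ] helpers.py             
━━━━━━━━┃   [x] config.yaml            
itor    ┃   [-] views/                 
────────┃>    [x] client.json          
-15 00:0┃     [ ] logger.h             
-15 00:0┗━━━━━━━━━━━━━━━━━━━━━━━━━━━━━━
-15 00:00:00.809 [WAR░┃                
-15 00:00:00.270 [INF░┃                
-15 00:00:02.700 [INF░┃                
-15 00:00:03.136┏━━━━━━━━━━━━━━━━━━━━━━
-15 00:00:06.147┃ TabContainer         
━━━━━━━━━━━━━━━━┠──────────────────────
                ┃ cache.py │[database.p
                ┃──────────────────────
                ┃import json           


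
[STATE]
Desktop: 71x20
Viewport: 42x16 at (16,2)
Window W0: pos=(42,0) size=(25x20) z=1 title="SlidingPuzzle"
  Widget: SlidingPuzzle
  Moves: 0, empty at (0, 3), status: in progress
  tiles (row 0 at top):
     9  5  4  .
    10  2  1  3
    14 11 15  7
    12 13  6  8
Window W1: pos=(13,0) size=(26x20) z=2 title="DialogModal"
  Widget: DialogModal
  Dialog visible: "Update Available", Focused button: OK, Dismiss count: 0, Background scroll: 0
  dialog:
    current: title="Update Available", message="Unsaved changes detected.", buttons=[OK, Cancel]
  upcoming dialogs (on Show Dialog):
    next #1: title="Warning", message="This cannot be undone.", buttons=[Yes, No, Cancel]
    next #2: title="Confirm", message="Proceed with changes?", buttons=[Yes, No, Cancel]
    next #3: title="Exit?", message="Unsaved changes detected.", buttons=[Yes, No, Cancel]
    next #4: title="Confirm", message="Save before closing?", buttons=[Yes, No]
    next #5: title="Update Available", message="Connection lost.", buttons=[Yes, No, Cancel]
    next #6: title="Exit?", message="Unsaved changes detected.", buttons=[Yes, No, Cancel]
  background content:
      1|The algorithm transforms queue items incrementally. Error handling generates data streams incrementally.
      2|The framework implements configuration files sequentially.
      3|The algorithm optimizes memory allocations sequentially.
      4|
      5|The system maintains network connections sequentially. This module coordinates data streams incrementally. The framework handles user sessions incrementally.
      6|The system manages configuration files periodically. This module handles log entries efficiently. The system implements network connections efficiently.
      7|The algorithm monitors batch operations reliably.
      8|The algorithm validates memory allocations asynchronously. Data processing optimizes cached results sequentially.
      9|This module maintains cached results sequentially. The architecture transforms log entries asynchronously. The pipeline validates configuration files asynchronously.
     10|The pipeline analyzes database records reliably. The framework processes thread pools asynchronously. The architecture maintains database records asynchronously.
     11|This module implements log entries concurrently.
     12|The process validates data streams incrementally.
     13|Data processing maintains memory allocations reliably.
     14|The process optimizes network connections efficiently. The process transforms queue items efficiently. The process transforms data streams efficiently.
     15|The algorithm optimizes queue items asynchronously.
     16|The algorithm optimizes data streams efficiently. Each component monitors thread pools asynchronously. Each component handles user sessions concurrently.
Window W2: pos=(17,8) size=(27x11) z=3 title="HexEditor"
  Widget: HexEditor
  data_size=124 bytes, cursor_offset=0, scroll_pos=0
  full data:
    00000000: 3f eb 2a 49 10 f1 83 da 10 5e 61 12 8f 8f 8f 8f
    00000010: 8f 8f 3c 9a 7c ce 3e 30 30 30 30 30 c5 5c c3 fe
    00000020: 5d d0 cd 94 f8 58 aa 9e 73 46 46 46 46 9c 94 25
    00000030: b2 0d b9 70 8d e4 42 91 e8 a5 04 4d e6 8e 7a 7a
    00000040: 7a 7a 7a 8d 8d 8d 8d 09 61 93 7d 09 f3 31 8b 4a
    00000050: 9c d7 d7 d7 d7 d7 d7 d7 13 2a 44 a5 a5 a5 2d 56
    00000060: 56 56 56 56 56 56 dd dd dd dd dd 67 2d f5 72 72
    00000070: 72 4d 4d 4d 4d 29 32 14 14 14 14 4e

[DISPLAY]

──────────────────────┨   ┠───────────────
e algorithm transforms┃   ┃┌────┬────┬────
e framework implements┃   ┃│  9 │  5 │  4 
e algorithm optimizes ┃   ┃├────┼────┼────
                      ┃   ┃│ 10 │  2 │  1 
e system maintains net┃   ┃├────┼────┼────
┌┏━━━━━━━━━━━━━━━━━━━━━━━━━┓ 14 │ 11 │ 15 
│┃ HexEditor               ┃────┼────┼────
│┠─────────────────────────┨ 12 │ 13 │  6 
│┃00000000  3F eb 2a 49 10 ┃────┴────┴────
└┃00000010  8f 8f 3c 9a 7c ┃oves: 0       
i┃00000020  5d d0 cd 94 f8 ┃              
e┃00000030  b2 0d b9 70 8d ┃              
t┃00000040  7a 7a 7a 8d 8d ┃              
e┃00000050  9c d7 d7 d7 d7 ┃              
e┃00000060  56 56 56 56 56 ┃              


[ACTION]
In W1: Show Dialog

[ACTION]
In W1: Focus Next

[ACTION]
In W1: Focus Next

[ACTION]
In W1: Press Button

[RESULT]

──────────────────────┨   ┠───────────────
e algorithm transforms┃   ┃┌────┬────┬────
e framework implements┃   ┃│  9 │  5 │  4 
e algorithm optimizes ┃   ┃├────┼────┼────
                      ┃   ┃│ 10 │  2 │  1 
e system maintains net┃   ┃├────┼────┼────
e┏━━━━━━━━━━━━━━━━━━━━━━━━━┓ 14 │ 11 │ 15 
e┃ HexEditor               ┃────┼────┼────
e┠─────────────────────────┨ 12 │ 13 │  6 
i┃00000000  3F eb 2a 49 10 ┃────┴────┴────
e┃00000010  8f 8f 3c 9a 7c ┃oves: 0       
i┃00000020  5d d0 cd 94 f8 ┃              
e┃00000030  b2 0d b9 70 8d ┃              
t┃00000040  7a 7a 7a 8d 8d ┃              
e┃00000050  9c d7 d7 d7 d7 ┃              
e┃00000060  56 56 56 56 56 ┃              


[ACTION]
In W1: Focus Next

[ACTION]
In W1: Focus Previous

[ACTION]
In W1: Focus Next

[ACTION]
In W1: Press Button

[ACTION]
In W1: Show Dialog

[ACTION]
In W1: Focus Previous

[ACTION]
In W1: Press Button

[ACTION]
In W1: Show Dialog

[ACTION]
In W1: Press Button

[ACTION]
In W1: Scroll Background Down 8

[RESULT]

──────────────────────┨   ┠───────────────
is module maintains ca┃   ┃┌────┬────┬────
e pipeline analyzes da┃   ┃│  9 │  5 │  4 
is module implements l┃   ┃├────┼────┼────
e process validates da┃   ┃│ 10 │  2 │  1 
ta processing maintain┃   ┃├────┼────┼────
e┏━━━━━━━━━━━━━━━━━━━━━━━━━┓ 14 │ 11 │ 15 
e┃ HexEditor               ┃────┼────┼────
e┠─────────────────────────┨ 12 │ 13 │  6 
 ┃00000000  3F eb 2a 49 10 ┃────┴────┴────
 ┃00000010  8f 8f 3c 9a 7c ┃oves: 0       
 ┃00000020  5d d0 cd 94 f8 ┃              
 ┃00000030  b2 0d b9 70 8d ┃              
 ┃00000040  7a 7a 7a 8d 8d ┃              
 ┃00000050  9c d7 d7 d7 d7 ┃              
 ┃00000060  56 56 56 56 56 ┃              


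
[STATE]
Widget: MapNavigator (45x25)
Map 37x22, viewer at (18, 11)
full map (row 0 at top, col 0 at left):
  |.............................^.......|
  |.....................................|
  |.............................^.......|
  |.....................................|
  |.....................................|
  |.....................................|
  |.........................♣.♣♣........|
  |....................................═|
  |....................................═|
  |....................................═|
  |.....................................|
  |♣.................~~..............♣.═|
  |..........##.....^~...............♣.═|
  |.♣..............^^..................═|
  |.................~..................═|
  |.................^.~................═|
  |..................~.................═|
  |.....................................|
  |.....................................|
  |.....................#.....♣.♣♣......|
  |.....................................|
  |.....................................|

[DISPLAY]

                                             
    .............................^.......    
    .....................................    
    .............................^.......    
    .....................................    
    .....................................    
    .....................................    
    .........................♣.♣♣........    
    ....................................═    
    ....................................═    
    ....................................═    
    .....................................    
    ♣.................@~..............♣.═    
    ..........##.....^~...............♣.═    
    .♣..............^^..................═    
    .................~..................═    
    .................^.~................═    
    ..................~.................═    
    .....................................    
    .....................................    
    .....................#.....♣.♣♣......    
    .....................................    
    .....................................    
                                             
                                             


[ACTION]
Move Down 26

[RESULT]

    ....................................═    
    .....................................    
    ♣.................~~..............♣.═    
    ..........##.....^~...............♣.═    
    .♣..............^^..................═    
    .................~..................═    
    .................^.~................═    
    ..................~.................═    
    .....................................    
    .....................................    
    .....................#.....♣.♣♣......    
    .....................................    
    ..................@..................    
                                             
                                             
                                             
                                             
                                             
                                             
                                             
                                             
                                             
                                             
                                             
                                             


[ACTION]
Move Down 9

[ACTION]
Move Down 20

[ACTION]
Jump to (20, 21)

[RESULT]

  ....................................═      
  .....................................      
  ♣.................~~..............♣.═      
  ..........##.....^~...............♣.═      
  .♣..............^^..................═      
  .................~..................═      
  .................^.~................═      
  ..................~.................═      
  .....................................      
  .....................................      
  .....................#.....♣.♣♣......      
  .....................................      
  ....................@................      
                                             
                                             
                                             
                                             
                                             
                                             
                                             
                                             
                                             
                                             
                                             
                                             


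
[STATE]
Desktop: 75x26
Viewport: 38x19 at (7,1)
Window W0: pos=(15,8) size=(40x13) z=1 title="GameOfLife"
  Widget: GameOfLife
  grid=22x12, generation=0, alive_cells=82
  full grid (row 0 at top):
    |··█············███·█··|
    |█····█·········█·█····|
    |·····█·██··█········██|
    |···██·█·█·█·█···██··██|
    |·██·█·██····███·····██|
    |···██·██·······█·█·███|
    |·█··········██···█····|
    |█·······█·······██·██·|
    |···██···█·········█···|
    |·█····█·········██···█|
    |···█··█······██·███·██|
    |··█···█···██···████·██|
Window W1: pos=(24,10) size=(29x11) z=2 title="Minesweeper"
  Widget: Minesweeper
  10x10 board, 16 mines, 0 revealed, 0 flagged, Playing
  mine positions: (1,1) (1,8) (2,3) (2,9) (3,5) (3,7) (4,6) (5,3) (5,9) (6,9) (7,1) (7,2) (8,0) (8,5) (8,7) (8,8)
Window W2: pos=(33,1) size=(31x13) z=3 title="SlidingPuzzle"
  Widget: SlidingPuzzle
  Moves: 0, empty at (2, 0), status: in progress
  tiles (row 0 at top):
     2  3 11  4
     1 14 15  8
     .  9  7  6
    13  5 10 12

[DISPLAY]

                          ┏━━━━━━━━━━━
                          ┃ SlidingPuz
                          ┠───────────
                          ┃┌────┬────┬
                          ┃│  2 │  3 │
                          ┃├────┼────┼
                          ┃│  1 │ 14 │
        ┏━━━━━━━━━━━━━━━━━┃├────┼────┼
        ┃ GameOfLife      ┃│    │  9 │
        ┠────────┏━━━━━━━━┃├────┼────┼
        ┃Gen: 0  ┃ Mineswe┃│ 13 │  5 │
        ┃·····█·█┠────────┃└────┴────┴
        ┃···██·█·┃■■■■■■■■┗━━━━━━━━━━━
        ┃·██·█·██┃■■■■■■■■■■          
        ┃···██·██┃■■■■■■■■■■          
        ┃·█······┃■■■■■■■■■■          
        ┃█·······┃■■■■■■■■■■          
        ┃···██···┃■■■■■■■■■■          
        ┃·█····█·┃■■■■■■■■■■          


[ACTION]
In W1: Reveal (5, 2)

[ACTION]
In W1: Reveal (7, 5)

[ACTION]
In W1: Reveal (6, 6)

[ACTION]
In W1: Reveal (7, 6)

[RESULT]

                          ┏━━━━━━━━━━━
                          ┃ SlidingPuz
                          ┠───────────
                          ┃┌────┬────┬
                          ┃│  2 │  3 │
                          ┃├────┼────┼
                          ┃│  1 │ 14 │
        ┏━━━━━━━━━━━━━━━━━┃├────┼────┼
        ┃ GameOfLife      ┃│    │  9 │
        ┠────────┏━━━━━━━━┃├────┼────┼
        ┃Gen: 0  ┃ Mineswe┃│ 13 │  5 │
        ┃·····█·█┠────────┃└────┴────┴
        ┃···██·█·┃■■■■■■■■┗━━━━━━━━━━━
        ┃·██·█·██┃■■■■■■■■■■          
        ┃···██·██┃■■■■■■■■■■          
        ┃·█······┃■■■■■■■■■■          
        ┃█·······┃■■■■■■■■■■          
        ┃···██···┃■■1■11112■          
        ┃·█····█·┃■■■■1   2■          


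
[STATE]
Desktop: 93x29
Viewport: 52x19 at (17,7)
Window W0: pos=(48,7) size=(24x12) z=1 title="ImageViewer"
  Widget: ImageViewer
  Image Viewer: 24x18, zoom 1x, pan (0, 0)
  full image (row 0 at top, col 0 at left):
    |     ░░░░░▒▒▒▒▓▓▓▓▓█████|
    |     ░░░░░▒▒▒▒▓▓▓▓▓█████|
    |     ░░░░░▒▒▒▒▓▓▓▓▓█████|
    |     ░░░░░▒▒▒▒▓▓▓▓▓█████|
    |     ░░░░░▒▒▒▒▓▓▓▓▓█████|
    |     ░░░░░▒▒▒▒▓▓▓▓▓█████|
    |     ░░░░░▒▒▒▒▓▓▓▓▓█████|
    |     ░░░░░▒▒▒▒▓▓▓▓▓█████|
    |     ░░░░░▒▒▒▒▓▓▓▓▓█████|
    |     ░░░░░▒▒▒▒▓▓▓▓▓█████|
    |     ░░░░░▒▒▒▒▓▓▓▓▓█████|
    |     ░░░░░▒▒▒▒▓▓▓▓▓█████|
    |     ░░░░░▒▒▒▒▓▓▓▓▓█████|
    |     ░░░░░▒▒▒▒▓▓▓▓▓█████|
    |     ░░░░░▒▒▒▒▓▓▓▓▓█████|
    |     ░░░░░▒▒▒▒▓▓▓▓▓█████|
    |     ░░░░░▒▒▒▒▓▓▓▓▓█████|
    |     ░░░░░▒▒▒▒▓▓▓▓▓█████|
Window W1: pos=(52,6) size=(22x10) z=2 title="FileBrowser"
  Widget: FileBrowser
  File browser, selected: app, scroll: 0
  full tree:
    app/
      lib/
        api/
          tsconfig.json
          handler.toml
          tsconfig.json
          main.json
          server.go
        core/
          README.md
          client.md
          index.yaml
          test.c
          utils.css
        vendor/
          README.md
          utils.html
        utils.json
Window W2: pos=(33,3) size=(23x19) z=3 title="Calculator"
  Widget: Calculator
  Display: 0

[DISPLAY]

                ┃┌───┬───┬───┬───┐    ┃leBrowser    
                ┃│ 7 │ 8 │ 9 │ ÷ │    ┃─────────────
                ┃├───┼───┼───┼───┤    ┃-] app/      
                ┃│ 4 │ 5 │ 6 │ × │    ┃ [+] lib/    
                ┃├───┼───┼───┼───┤    ┃             
                ┃│ 1 │ 2 │ 3 │ - │    ┃             
                ┃├───┼───┼───┼───┤    ┃             
                ┃│ 0 │ . │ = │ + │    ┃             
                ┃├───┼───┼───┼───┤    ┃━━━━━━━━━━━━━
                ┃│ C │ MC│ MR│ M+│    ┃░░░▒▒▒▒▓▓▓▓▓█
                ┃└───┴───┴───┴───┘    ┃░░░▒▒▒▒▓▓▓▓▓█
                ┃                     ┃━━━━━━━━━━━━━
                ┃                     ┃             
                ┃                     ┃             
                ┗━━━━━━━━━━━━━━━━━━━━━┛             
                                                    
                                                    
                                                    
                                                    


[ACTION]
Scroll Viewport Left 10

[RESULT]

                          ┃┌───┬───┬───┬───┐    ┃leB
                          ┃│ 7 │ 8 │ 9 │ ÷ │    ┃───
                          ┃├───┼───┼───┼───┤    ┃-] 
                          ┃│ 4 │ 5 │ 6 │ × │    ┃ [+
                          ┃├───┼───┼───┼───┤    ┃   
                          ┃│ 1 │ 2 │ 3 │ - │    ┃   
                          ┃├───┼───┼───┼───┤    ┃   
                          ┃│ 0 │ . │ = │ + │    ┃   
                          ┃├───┼───┼───┼───┤    ┃━━━
                          ┃│ C │ MC│ MR│ M+│    ┃░░░
                          ┃└───┴───┴───┴───┘    ┃░░░
                          ┃                     ┃━━━
                          ┃                     ┃   
                          ┃                     ┃   
                          ┗━━━━━━━━━━━━━━━━━━━━━┛   
                                                    
                                                    
                                                    
                                                    


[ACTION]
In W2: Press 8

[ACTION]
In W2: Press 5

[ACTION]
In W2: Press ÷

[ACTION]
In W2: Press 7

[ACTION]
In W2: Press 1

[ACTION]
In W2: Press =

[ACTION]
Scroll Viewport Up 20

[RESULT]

                                                    
                                                    
                                                    
                          ┏━━━━━━━━━━━━━━━━━━━━━┓   
                          ┃ Calculator          ┃   
                          ┠─────────────────────┨   
                          ┃          1.197183099┃━━━
                          ┃┌───┬───┬───┬───┐    ┃leB
                          ┃│ 7 │ 8 │ 9 │ ÷ │    ┃───
                          ┃├───┼───┼───┼───┤    ┃-] 
                          ┃│ 4 │ 5 │ 6 │ × │    ┃ [+
                          ┃├───┼───┼───┼───┤    ┃   
                          ┃│ 1 │ 2 │ 3 │ - │    ┃   
                          ┃├───┼───┼───┼───┤    ┃   
                          ┃│ 0 │ . │ = │ + │    ┃   
                          ┃├───┼───┼───┼───┤    ┃━━━
                          ┃│ C │ MC│ MR│ M+│    ┃░░░
                          ┃└───┴───┴───┴───┘    ┃░░░
                          ┃                     ┃━━━
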